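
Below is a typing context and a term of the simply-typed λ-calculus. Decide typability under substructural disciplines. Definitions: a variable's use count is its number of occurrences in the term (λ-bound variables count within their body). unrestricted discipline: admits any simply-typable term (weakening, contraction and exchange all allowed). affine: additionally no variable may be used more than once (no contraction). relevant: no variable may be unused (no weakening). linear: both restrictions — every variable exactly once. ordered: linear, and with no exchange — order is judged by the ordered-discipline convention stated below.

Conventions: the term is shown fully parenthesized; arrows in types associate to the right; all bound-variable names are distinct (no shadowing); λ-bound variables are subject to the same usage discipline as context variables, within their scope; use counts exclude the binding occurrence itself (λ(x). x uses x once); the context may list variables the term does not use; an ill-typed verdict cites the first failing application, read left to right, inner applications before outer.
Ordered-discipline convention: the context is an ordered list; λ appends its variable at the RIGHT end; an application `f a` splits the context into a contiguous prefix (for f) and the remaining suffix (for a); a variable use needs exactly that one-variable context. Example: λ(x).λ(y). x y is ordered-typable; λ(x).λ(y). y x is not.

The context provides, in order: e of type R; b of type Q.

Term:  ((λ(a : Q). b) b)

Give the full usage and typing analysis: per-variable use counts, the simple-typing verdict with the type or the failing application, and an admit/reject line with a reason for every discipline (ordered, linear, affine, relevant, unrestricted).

variable uses: e: 0×; b: 2×; a (λ-bound): 0×
left-to-right use order: b, b
typing: well-typed — term : Q
ordered: ✗ — repeated use of b ×2; e, a never used (weakening)
linear: ✗ — repeated use of b ×2; e, a never used (weakening)
affine: ✗ — repeated use of b ×2
relevant: ✗ — e, a never used (weakening)
unrestricted: ✓ — type-checks (Q) and nothing is barred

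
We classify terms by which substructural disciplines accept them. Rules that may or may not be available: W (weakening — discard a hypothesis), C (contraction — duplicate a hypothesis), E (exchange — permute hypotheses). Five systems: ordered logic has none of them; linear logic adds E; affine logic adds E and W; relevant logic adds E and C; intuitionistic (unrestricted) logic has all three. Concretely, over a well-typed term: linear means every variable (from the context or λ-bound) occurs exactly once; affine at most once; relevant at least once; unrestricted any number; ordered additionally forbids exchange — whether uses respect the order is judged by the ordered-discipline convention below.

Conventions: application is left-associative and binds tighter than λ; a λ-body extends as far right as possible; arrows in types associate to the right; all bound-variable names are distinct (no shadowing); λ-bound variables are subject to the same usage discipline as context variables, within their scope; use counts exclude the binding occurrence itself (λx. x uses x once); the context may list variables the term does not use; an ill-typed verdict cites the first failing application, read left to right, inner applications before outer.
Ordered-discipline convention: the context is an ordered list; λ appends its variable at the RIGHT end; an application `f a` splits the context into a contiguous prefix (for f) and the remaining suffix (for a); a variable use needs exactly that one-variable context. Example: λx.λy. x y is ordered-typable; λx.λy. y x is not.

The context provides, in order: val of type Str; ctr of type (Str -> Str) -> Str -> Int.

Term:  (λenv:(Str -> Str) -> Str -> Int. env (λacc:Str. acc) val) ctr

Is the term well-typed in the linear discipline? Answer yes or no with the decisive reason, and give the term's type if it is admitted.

yes — each of val, ctr, env, acc used exactly once; term : Int
counts: val: 1, ctr: 1, env (λ-bound): 1, acc (λ-bound): 1
use order (left to right): env, acc, val, ctr
typing: ✓ — Int
summary: ordered ✗, linear ✓, affine ✓, relevant ✓, unrestricted ✓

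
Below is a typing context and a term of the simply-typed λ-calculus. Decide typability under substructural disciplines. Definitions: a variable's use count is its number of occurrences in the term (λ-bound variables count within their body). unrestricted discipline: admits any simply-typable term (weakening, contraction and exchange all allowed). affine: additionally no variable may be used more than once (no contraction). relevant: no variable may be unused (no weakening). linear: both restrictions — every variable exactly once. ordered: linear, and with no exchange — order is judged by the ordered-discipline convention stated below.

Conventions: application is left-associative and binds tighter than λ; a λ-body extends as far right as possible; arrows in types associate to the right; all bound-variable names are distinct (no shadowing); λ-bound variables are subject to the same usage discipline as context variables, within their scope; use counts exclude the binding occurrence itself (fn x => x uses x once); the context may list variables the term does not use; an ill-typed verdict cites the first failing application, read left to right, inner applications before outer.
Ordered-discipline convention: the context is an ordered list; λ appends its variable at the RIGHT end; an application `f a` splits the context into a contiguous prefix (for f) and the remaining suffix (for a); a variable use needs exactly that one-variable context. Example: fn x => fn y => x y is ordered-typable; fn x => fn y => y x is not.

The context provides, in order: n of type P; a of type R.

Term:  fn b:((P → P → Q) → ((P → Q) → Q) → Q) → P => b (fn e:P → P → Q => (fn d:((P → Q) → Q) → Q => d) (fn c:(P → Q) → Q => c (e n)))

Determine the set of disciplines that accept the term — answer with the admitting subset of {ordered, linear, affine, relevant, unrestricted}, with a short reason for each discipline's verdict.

admitted by: affine, unrestricted
use counts: n ×1, a ×0, b (λ-bound) ×1, e (λ-bound) ×1, d (λ-bound) ×1, c (λ-bound) ×1
left-to-right use order: b, d, c, e, n
typing: ✓ — (((P → P → Q) → ((P → Q) → Q) → Q) → P) → P
ordered: ✗, needs weakening: a unused
linear: ✗, needs weakening: a unused
affine: ✓, n, a, b, e, d, c: no repeats, contraction unneeded
relevant: ✗, needs weakening: a unused
unrestricted: ✓, well-typed at (((P → P → Q) → ((P → Q) → Q) → Q) → P) → P; no restrictions here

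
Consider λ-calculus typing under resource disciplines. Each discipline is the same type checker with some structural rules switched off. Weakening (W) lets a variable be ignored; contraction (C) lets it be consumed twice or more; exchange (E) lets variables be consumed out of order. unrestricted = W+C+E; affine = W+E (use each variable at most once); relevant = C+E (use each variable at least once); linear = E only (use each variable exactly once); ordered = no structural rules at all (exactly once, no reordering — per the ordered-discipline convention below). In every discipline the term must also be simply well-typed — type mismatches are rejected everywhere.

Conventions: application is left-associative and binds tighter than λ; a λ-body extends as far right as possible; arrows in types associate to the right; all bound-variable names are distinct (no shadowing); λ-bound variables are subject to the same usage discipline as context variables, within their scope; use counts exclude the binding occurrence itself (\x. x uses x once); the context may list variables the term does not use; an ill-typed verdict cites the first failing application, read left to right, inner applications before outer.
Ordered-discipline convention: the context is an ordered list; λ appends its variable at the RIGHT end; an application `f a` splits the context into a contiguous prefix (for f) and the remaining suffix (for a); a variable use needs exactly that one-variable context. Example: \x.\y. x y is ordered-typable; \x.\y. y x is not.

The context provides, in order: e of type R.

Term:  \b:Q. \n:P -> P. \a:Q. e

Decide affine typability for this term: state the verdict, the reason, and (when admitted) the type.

yes — none of e, b, n, a used more than once; term : Q -> (P -> P) -> Q -> R
counts: e ×1; b (bound) ×0; n (bound) ×0; a (bound) ×0
order of uses: e
typing: well-typed at Q -> (P -> P) -> Q -> R
all disciplines: ordered ✗; linear ✗; affine ✓; relevant ✗; unrestricted ✓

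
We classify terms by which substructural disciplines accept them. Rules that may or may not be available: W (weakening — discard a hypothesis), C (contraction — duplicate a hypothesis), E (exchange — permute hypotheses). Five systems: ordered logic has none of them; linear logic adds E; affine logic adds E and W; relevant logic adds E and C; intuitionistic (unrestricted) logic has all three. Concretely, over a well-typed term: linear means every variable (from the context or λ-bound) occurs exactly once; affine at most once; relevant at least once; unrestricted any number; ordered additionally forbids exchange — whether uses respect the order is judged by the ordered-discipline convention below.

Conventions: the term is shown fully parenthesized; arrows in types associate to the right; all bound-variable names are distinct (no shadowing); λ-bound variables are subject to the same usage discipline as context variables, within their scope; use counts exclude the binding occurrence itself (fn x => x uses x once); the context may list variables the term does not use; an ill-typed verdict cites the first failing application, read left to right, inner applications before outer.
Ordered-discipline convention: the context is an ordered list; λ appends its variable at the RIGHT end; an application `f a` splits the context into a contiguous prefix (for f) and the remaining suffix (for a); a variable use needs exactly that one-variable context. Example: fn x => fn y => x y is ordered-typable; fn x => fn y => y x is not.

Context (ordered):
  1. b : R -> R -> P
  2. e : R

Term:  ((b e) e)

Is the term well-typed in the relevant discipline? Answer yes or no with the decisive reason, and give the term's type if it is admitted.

yes — b, e: all used, weakening unneeded; term : P
variable uses: b: 1; e: 2
use order (left to right): b, e, e
typing: well-typed — term : P
per-discipline verdicts: ordered ✗ | linear ✗ | affine ✗ | relevant ✓ | unrestricted ✓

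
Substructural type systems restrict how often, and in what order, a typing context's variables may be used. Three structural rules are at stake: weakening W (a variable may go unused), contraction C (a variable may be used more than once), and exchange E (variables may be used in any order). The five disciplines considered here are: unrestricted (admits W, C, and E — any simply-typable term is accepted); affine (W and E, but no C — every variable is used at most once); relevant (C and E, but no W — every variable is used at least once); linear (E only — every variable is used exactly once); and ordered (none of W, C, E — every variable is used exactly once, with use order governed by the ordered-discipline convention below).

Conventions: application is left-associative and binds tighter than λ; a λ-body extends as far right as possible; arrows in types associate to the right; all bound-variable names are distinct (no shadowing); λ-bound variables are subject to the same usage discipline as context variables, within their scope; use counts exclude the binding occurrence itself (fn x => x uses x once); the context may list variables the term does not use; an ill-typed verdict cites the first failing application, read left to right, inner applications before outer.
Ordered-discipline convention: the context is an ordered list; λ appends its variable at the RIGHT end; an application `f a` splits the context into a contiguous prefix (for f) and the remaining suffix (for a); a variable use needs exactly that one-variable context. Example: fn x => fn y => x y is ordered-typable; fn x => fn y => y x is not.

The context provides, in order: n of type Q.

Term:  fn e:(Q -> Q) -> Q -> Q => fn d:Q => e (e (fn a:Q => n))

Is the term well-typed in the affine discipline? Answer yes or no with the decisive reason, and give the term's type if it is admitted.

no — e ×2 used more than once (contraction)
usage: n: 1×, e [bound]: 2×, d [bound]: 0×, a [bound]: 0×
left-to-right use order: e, e, n
typing: well-typed at ((Q -> Q) -> Q -> Q) -> Q -> Q -> Q
summary: ordered ✗; linear ✗; affine ✗; relevant ✗; unrestricted ✓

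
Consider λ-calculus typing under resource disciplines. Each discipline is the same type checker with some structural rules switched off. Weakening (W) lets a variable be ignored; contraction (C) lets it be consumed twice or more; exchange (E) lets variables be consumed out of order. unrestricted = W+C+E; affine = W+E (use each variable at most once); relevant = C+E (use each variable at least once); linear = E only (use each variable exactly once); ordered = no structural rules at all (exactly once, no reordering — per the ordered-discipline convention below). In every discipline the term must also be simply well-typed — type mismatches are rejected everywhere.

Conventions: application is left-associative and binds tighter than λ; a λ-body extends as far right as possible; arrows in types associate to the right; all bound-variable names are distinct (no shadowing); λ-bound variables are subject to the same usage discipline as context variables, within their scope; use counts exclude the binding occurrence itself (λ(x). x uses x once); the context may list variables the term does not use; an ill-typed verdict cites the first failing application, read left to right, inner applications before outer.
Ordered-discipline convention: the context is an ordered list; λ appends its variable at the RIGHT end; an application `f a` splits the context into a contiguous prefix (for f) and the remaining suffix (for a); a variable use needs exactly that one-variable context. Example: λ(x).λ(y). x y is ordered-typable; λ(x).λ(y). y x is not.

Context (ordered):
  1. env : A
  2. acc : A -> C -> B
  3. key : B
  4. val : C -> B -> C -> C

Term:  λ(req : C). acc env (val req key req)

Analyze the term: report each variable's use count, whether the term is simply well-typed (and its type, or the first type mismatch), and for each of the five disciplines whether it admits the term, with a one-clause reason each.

variable uses: env=1; acc=1; key=1; val=1; req (bound)=2
left-to-right use order: acc, env, val, req, key, req
typing: ✓ — C -> B
ordered ✗ (repeated use of req ×2)
linear ✗ (repeated use of req ×2)
affine ✗ (repeated use of req ×2)
relevant ✓ (at least one use each (env, acc, key, val, req))
unrestricted ✓ (typability at C -> B is all that's needed)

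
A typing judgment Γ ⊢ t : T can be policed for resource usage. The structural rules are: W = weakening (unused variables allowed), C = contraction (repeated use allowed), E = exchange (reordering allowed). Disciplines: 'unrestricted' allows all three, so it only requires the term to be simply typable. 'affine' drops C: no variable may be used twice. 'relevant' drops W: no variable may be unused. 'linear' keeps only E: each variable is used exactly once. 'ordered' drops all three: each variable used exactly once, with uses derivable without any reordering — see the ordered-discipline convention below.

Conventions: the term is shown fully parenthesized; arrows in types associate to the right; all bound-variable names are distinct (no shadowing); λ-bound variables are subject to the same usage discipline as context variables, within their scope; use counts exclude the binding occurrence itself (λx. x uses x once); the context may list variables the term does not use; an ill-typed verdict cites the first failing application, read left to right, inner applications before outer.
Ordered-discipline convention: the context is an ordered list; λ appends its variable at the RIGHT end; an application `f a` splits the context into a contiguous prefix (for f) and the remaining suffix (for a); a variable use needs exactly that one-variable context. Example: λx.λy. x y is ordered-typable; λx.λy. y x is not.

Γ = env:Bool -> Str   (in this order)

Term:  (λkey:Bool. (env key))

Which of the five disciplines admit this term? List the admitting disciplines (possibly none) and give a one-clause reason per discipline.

accepted by: ordered, linear, affine, relevant, unrestricted
variable uses: env: 1×; key [bound]: 1×
use order (left to right): env, key
typing: well-typed at Bool -> Str
ordered: ✓, env, key once each; derivable with no W/C/E
linear: ✓, exactly-once usage across env, key
affine: ✓, env, key: no repeats, contraction unneeded
relevant: ✓, none of env, key goes unused
unrestricted: ✓, well-typed at Bool -> Str; no restrictions here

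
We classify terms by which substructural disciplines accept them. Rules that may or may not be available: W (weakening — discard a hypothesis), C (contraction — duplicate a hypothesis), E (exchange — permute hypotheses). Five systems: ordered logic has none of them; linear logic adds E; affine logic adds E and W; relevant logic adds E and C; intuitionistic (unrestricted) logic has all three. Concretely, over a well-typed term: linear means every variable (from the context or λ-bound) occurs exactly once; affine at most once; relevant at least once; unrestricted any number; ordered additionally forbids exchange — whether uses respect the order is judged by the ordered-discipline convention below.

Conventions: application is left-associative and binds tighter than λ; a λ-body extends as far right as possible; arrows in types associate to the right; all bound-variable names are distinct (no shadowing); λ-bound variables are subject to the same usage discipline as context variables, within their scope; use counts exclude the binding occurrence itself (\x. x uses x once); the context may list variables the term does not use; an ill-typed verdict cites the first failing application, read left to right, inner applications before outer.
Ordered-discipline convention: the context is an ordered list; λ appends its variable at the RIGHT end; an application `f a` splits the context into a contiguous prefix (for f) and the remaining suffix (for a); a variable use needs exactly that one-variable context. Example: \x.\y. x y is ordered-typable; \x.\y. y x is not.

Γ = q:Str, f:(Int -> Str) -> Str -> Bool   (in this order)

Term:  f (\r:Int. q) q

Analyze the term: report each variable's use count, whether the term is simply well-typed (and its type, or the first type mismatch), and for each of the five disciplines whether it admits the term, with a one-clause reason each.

use counts: q ×2; f ×1; r (λ-bound) ×0
use order (left to right): f, q, q
typing: ✓ — Bool
ordered: ✗, needs contraction — q ×2; needs weakening: r unused
linear: ✗, needs contraction — q ×2; needs weakening: r unused
affine: ✗, needs contraction — q ×2
relevant: ✗, needs weakening: r unused
unrestricted: ✓, type-checks (Bool) and nothing is barred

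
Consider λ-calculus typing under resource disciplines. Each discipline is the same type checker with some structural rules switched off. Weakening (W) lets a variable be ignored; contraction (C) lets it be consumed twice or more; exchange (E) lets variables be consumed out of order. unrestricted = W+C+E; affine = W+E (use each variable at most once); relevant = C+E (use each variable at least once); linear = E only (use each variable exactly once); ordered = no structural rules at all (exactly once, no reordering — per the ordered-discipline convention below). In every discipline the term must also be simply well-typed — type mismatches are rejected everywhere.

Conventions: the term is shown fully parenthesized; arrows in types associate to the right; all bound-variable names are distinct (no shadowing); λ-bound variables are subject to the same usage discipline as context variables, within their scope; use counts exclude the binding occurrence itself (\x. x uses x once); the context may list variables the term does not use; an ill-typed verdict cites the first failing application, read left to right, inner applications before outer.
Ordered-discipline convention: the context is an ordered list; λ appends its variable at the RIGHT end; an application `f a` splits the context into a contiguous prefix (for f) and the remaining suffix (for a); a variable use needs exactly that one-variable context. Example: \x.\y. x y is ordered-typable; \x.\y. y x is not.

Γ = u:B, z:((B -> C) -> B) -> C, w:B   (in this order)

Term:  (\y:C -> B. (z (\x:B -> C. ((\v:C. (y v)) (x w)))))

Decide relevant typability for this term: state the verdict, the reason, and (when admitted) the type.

no — u left unused
usage: u ×0, z ×1, w ×1, y (λ-bound) ×1, x (λ-bound) ×1, v (λ-bound) ×1
order of uses: z, y, v, x, w
typing: well-typed — term : (C -> B) -> C
summary: ordered ✗ | linear ✗ | affine ✓ | relevant ✗ | unrestricted ✓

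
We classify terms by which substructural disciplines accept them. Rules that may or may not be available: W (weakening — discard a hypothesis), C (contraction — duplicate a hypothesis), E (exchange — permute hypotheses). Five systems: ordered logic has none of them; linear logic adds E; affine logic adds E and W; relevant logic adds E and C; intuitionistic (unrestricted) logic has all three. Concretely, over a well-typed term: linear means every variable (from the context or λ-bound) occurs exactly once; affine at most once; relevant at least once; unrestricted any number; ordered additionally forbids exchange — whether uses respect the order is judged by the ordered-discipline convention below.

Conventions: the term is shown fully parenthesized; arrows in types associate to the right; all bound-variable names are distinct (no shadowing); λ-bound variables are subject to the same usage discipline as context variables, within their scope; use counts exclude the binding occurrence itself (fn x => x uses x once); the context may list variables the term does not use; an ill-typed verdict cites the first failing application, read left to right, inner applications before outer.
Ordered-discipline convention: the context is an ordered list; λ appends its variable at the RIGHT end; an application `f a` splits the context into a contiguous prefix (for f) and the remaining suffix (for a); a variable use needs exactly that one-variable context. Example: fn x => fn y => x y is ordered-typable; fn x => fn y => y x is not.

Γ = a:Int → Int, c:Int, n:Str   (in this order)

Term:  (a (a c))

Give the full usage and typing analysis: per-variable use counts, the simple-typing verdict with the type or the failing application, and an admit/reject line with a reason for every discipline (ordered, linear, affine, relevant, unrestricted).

counts: a ×2, c ×1, n ×0
left-to-right use order: a, a, c
typing: well-typed at Int
ordered: ✗ — needs contraction — a ×2; n never used (weakening)
linear: ✗ — needs contraction — a ×2; n never used (weakening)
affine: ✗ — needs contraction — a ×2
relevant: ✗ — n never used (weakening)
unrestricted: ✓ — typability at Int is all that's needed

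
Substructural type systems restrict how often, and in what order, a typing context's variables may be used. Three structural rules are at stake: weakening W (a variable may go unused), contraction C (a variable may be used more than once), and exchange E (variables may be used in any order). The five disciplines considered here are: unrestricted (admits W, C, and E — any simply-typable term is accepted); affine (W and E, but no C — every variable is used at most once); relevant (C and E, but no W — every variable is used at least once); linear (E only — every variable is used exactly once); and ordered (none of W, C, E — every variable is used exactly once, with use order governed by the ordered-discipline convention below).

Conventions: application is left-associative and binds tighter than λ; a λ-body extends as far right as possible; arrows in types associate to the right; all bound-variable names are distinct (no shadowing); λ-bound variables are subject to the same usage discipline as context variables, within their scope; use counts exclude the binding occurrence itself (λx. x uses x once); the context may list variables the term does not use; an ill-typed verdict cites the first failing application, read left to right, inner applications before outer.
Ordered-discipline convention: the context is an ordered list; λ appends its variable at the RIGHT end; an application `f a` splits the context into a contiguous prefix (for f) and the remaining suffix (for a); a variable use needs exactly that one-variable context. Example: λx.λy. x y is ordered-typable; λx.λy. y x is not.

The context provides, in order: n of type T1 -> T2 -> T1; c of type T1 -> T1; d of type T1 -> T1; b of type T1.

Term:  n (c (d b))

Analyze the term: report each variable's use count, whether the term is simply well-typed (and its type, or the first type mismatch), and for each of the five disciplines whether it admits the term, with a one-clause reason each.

variable uses: n: 1×; c: 1×; d: 1×; b: 1×
left-to-right use order: n, c, d, b
typing: well-typed — term : T2 -> T1
ordered: ✓, one use each (n, c, d, b); ordered split holds
linear: ✓, exactly-once usage across n, c, d, b
affine: ✓, no duplicate uses among n, c, d, b
relevant: ✓, at least one use each (n, c, d, b)
unrestricted: ✓, typability at T2 -> T1 is all that's needed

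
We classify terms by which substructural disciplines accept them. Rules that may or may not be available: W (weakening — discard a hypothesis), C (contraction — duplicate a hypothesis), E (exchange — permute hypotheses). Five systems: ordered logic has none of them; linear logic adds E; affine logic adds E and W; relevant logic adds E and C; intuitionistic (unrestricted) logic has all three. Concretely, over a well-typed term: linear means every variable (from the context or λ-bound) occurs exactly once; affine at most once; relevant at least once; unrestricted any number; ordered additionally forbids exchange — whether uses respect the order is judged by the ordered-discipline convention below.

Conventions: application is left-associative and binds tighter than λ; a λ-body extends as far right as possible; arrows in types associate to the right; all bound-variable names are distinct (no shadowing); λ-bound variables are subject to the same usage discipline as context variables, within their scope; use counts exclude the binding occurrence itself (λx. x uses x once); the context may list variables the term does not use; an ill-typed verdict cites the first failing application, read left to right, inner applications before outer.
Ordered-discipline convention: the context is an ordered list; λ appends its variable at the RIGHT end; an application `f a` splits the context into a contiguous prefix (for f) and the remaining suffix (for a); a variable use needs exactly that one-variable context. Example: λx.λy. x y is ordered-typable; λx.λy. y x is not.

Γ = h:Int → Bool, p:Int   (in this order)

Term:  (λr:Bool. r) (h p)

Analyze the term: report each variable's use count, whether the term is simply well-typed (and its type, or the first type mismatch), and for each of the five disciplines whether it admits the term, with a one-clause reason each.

usage: h: 1×, p: 1×, r (λ-bound): 1×
use order (left to right): r, h, p
typing: ✓ — Bool
ordered ✓ (h, p, r: once each, no exchange needed)
linear ✓ (exactly-once usage across h, p, r)
affine ✓ (at most one use each (h, p, r))
relevant ✓ (at least one use each (h, p, r))
unrestricted ✓ (typability at Bool is all that's needed)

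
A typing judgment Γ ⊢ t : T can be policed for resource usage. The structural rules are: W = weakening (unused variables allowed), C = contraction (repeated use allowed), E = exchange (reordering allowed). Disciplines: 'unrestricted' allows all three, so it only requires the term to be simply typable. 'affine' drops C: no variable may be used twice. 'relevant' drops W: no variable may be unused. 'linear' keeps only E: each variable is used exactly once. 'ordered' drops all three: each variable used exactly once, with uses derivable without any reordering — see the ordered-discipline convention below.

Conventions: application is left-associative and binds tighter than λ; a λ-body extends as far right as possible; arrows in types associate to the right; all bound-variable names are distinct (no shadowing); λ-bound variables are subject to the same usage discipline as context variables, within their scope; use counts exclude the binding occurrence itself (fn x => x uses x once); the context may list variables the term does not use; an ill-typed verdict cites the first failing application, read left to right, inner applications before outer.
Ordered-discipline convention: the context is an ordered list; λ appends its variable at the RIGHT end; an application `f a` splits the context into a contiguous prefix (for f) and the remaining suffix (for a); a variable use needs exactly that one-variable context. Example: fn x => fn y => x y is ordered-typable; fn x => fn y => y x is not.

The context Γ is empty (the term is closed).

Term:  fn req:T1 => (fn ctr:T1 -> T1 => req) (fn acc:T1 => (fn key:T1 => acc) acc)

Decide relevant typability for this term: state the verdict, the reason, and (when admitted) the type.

no — ctr, key left unused
usage: req (bound): 1, ctr (bound): 0, acc (bound): 2, key (bound): 0
use order (left to right): req, acc, acc
typing: the term checks, with type T1 -> T1
summary: ordered ✗ · linear ✗ · affine ✗ · relevant ✗ · unrestricted ✓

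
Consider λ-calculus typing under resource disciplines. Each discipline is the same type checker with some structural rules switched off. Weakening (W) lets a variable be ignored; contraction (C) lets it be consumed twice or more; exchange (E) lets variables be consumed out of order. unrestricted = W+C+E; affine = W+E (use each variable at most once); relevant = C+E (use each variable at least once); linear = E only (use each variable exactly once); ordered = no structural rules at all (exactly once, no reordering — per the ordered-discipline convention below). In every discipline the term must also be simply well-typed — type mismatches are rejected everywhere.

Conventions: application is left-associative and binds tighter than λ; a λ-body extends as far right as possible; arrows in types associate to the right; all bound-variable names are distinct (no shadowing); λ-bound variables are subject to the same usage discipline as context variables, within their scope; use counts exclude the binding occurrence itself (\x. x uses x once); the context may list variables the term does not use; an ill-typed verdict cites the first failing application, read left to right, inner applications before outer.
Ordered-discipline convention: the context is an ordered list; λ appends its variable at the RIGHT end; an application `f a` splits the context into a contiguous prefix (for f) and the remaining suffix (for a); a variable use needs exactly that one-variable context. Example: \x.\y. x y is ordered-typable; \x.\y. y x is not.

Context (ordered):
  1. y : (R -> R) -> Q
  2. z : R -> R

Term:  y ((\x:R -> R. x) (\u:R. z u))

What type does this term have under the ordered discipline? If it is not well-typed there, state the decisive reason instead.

term : Q
variable uses: y=1; z=1; x [bound]=1; u [bound]=1
left-to-right use order: y, x, z, u
typing: well-typed at Q
across the five disciplines: ordered ✓, linear ✓, affine ✓, relevant ✓, unrestricted ✓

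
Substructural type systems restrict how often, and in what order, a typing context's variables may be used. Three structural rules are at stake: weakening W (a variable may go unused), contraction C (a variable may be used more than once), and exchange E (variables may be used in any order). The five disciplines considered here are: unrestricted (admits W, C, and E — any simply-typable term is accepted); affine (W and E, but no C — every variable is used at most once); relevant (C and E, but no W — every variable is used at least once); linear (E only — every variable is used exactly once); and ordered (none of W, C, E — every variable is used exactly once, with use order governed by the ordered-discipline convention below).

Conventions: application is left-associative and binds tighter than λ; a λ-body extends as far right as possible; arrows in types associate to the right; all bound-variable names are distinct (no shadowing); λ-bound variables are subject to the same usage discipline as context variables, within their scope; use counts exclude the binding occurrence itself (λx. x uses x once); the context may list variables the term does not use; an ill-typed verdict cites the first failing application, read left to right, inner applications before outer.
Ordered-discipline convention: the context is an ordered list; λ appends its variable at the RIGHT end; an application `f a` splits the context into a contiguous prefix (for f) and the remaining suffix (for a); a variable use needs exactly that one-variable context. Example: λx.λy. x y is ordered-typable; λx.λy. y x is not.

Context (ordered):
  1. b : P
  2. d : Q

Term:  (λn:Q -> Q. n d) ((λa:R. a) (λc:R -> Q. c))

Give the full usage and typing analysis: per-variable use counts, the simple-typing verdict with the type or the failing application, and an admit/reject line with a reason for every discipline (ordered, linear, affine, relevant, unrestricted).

use counts: b: 0×; d: 1×; n (bound): 1×; a (bound): 1×; c (bound): 1×
order of uses: n, d, a, c
typing: ill-typed: argument of type (R -> Q) -> R -> Q where R is required
ordered: ✗, the type mismatch rejects it
linear: ✗, not simply typable
affine: ✗, fails simple typing
relevant: ✗, a type mismatch blocks all five
unrestricted: ✗, the type mismatch rejects it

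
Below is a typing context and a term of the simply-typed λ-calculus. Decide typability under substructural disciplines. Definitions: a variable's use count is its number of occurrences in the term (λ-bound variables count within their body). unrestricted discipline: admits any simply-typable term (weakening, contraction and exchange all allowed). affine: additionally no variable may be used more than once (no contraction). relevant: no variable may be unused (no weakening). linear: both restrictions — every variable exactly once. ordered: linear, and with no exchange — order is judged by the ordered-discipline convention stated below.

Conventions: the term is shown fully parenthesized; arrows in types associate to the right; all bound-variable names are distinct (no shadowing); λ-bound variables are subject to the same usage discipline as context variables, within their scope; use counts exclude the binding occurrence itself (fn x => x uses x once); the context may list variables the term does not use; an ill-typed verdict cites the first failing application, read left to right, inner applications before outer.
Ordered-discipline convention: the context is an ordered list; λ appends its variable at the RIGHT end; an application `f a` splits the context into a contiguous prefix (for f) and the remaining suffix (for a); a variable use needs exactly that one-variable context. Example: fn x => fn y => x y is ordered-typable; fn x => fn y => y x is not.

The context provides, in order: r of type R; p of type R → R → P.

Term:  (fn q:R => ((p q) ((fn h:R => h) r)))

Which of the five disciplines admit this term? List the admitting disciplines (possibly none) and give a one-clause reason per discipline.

accepted by: linear, affine, relevant, unrestricted
usage: r: 1×, p: 1×, q [bound]: 1×, h [bound]: 1×
left-to-right use order: p, q, h, r
typing: well-typed — term : R → P
ordered: ✗, no ordered split (uses run p, q, h, r)
linear: ✓, exactly-once usage across r, p, q, h
affine: ✓, r, p, q, h: no repeats, contraction unneeded
relevant: ✓, every one of r, p, q, h appears
unrestricted: ✓, typability at R → P is all that's needed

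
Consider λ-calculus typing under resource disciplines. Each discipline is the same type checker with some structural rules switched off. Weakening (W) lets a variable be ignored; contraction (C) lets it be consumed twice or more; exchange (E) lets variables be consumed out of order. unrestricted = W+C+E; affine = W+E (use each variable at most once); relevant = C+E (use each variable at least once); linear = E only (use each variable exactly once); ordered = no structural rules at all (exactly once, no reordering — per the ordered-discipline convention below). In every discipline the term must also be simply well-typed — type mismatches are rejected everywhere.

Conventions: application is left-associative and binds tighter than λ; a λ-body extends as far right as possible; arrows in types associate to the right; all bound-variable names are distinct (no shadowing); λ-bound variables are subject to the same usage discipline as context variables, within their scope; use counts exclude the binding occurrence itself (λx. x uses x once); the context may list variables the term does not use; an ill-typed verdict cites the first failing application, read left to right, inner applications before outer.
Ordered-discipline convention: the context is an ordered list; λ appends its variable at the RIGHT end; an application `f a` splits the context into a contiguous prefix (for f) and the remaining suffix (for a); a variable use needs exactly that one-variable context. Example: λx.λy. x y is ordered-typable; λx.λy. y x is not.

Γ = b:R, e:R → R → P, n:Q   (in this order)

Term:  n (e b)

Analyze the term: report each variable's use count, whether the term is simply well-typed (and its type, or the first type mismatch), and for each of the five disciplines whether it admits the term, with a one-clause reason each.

use counts: b: 1, e: 1, n: 1
left-to-right use order: n, e, b
typing: ill-typed: non-function type Q applied to an argument
ordered: ✗, fails simple typing
linear: ✗, a type mismatch blocks all five
affine: ✗, the type mismatch rejects it
relevant: ✗, not simply typable
unrestricted: ✗, fails simple typing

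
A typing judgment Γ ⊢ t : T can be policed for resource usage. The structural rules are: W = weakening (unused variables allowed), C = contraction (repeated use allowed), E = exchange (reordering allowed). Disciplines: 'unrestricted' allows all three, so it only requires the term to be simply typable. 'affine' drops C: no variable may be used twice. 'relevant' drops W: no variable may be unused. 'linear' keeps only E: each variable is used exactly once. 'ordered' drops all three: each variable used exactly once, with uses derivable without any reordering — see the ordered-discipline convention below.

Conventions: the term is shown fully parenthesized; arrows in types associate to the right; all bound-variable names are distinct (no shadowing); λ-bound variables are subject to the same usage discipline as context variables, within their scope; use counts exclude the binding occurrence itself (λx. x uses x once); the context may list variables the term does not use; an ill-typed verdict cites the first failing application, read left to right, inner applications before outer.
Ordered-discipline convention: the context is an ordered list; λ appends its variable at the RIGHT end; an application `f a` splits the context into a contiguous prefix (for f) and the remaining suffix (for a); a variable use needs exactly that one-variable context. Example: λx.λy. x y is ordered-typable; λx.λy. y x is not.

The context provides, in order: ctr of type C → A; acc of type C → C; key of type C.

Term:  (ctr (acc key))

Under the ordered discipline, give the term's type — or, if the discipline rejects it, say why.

term : A
variable uses: ctr: 1×; acc: 1×; key: 1×
uses in reading order: ctr, acc, key
typing: the term checks, with type A
summary: ordered ✓ · linear ✓ · affine ✓ · relevant ✓ · unrestricted ✓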